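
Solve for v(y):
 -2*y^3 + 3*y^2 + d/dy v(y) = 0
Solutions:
 v(y) = C1 + y^4/2 - y^3


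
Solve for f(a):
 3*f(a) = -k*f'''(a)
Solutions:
 f(a) = C1*exp(3^(1/3)*a*(-1/k)^(1/3)) + C2*exp(a*(-1/k)^(1/3)*(-3^(1/3) + 3^(5/6)*I)/2) + C3*exp(-a*(-1/k)^(1/3)*(3^(1/3) + 3^(5/6)*I)/2)


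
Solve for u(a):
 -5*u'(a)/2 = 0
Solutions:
 u(a) = C1


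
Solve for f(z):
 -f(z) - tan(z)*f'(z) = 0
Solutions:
 f(z) = C1/sin(z)


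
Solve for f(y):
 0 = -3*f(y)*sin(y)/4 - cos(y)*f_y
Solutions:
 f(y) = C1*cos(y)^(3/4)


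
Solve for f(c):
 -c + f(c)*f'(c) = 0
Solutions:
 f(c) = -sqrt(C1 + c^2)
 f(c) = sqrt(C1 + c^2)


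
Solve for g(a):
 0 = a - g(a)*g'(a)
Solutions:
 g(a) = -sqrt(C1 + a^2)
 g(a) = sqrt(C1 + a^2)


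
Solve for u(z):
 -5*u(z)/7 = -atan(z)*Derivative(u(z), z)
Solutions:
 u(z) = C1*exp(5*Integral(1/atan(z), z)/7)


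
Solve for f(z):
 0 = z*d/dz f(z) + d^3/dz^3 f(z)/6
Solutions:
 f(z) = C1 + Integral(C2*airyai(-6^(1/3)*z) + C3*airybi(-6^(1/3)*z), z)


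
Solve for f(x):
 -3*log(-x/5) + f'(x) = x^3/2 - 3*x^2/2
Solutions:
 f(x) = C1 + x^4/8 - x^3/2 + 3*x*log(-x) + 3*x*(-log(5) - 1)


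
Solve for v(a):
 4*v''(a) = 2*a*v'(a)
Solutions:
 v(a) = C1 + C2*erfi(a/2)


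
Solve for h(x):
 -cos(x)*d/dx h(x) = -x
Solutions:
 h(x) = C1 + Integral(x/cos(x), x)


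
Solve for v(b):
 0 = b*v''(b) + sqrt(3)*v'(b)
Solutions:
 v(b) = C1 + C2*b^(1 - sqrt(3))


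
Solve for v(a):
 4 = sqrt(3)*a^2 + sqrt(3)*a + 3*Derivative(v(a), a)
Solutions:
 v(a) = C1 - sqrt(3)*a^3/9 - sqrt(3)*a^2/6 + 4*a/3


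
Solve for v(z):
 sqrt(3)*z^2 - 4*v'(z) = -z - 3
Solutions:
 v(z) = C1 + sqrt(3)*z^3/12 + z^2/8 + 3*z/4


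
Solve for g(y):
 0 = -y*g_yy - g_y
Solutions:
 g(y) = C1 + C2*log(y)


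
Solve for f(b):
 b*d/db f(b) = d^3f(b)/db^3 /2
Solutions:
 f(b) = C1 + Integral(C2*airyai(2^(1/3)*b) + C3*airybi(2^(1/3)*b), b)


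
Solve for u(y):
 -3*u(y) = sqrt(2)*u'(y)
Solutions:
 u(y) = C1*exp(-3*sqrt(2)*y/2)


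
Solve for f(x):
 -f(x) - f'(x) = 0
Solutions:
 f(x) = C1*exp(-x)


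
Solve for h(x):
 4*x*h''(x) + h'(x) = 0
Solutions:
 h(x) = C1 + C2*x^(3/4)


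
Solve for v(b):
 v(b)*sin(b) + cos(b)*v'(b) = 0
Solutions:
 v(b) = C1*cos(b)


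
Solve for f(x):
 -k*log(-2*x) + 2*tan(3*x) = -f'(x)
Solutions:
 f(x) = C1 + k*x*(log(-x) - 1) + k*x*log(2) + 2*log(cos(3*x))/3


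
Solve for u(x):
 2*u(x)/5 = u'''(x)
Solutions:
 u(x) = C3*exp(2^(1/3)*5^(2/3)*x/5) + (C1*sin(2^(1/3)*sqrt(3)*5^(2/3)*x/10) + C2*cos(2^(1/3)*sqrt(3)*5^(2/3)*x/10))*exp(-2^(1/3)*5^(2/3)*x/10)


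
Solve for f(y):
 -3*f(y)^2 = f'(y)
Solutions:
 f(y) = 1/(C1 + 3*y)


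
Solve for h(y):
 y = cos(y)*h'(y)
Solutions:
 h(y) = C1 + Integral(y/cos(y), y)


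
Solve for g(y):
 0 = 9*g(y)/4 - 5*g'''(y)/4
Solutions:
 g(y) = C3*exp(15^(2/3)*y/5) + (C1*sin(3*3^(1/6)*5^(2/3)*y/10) + C2*cos(3*3^(1/6)*5^(2/3)*y/10))*exp(-15^(2/3)*y/10)


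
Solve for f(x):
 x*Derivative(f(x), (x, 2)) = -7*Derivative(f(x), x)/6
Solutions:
 f(x) = C1 + C2/x^(1/6)


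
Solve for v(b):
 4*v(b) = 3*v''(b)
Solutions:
 v(b) = C1*exp(-2*sqrt(3)*b/3) + C2*exp(2*sqrt(3)*b/3)


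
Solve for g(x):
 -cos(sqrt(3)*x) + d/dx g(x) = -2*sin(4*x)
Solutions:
 g(x) = C1 + sqrt(3)*sin(sqrt(3)*x)/3 + cos(4*x)/2


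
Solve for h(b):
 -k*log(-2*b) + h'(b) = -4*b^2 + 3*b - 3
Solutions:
 h(b) = C1 - 4*b^3/3 + 3*b^2/2 + b*k*log(-b) + b*(-k + k*log(2) - 3)


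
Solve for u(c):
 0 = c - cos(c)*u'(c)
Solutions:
 u(c) = C1 + Integral(c/cos(c), c)


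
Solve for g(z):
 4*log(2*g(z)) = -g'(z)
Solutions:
 Integral(1/(log(_y) + log(2)), (_y, g(z)))/4 = C1 - z


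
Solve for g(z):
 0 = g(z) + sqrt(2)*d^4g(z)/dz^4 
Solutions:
 g(z) = (C1*sin(2^(3/8)*z/2) + C2*cos(2^(3/8)*z/2))*exp(-2^(3/8)*z/2) + (C3*sin(2^(3/8)*z/2) + C4*cos(2^(3/8)*z/2))*exp(2^(3/8)*z/2)


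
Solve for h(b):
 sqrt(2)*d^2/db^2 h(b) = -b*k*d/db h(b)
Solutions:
 h(b) = Piecewise((-2^(3/4)*sqrt(pi)*C1*erf(2^(1/4)*b*sqrt(k)/2)/(2*sqrt(k)) - C2, (k > 0) | (k < 0)), (-C1*b - C2, True))


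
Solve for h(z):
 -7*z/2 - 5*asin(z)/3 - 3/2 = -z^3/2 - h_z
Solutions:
 h(z) = C1 - z^4/8 + 7*z^2/4 + 5*z*asin(z)/3 + 3*z/2 + 5*sqrt(1 - z^2)/3


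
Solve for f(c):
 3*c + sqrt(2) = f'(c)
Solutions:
 f(c) = C1 + 3*c^2/2 + sqrt(2)*c


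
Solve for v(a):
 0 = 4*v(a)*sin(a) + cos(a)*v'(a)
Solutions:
 v(a) = C1*cos(a)^4


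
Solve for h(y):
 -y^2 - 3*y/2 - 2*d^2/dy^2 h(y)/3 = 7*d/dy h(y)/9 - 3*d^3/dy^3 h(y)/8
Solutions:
 h(y) = C1 + C2*exp(2*y*(4 - sqrt(58))/9) + C3*exp(2*y*(4 + sqrt(58))/9) - 3*y^3/7 + 27*y^2/196 - 2025*y/1372


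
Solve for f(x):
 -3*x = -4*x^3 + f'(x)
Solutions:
 f(x) = C1 + x^4 - 3*x^2/2


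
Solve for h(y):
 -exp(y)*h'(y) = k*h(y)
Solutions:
 h(y) = C1*exp(k*exp(-y))


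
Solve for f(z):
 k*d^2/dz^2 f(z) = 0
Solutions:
 f(z) = C1 + C2*z


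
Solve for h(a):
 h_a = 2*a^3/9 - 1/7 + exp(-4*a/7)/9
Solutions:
 h(a) = C1 + a^4/18 - a/7 - 7*exp(-4*a/7)/36


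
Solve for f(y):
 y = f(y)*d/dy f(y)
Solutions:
 f(y) = -sqrt(C1 + y^2)
 f(y) = sqrt(C1 + y^2)


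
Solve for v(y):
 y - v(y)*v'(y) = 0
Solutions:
 v(y) = -sqrt(C1 + y^2)
 v(y) = sqrt(C1 + y^2)


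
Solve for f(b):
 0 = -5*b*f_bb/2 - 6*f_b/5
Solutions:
 f(b) = C1 + C2*b^(13/25)


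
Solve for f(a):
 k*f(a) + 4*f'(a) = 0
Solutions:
 f(a) = C1*exp(-a*k/4)


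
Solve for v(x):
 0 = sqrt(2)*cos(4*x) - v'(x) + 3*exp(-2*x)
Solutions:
 v(x) = C1 + sqrt(2)*sin(4*x)/4 - 3*exp(-2*x)/2


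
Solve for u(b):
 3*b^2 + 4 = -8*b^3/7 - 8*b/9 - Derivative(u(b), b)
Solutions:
 u(b) = C1 - 2*b^4/7 - b^3 - 4*b^2/9 - 4*b


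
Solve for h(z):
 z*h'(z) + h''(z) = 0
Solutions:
 h(z) = C1 + C2*erf(sqrt(2)*z/2)


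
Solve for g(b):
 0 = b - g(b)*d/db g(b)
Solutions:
 g(b) = -sqrt(C1 + b^2)
 g(b) = sqrt(C1 + b^2)


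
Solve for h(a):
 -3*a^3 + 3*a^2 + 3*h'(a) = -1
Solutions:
 h(a) = C1 + a^4/4 - a^3/3 - a/3


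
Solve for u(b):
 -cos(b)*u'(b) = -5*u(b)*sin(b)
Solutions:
 u(b) = C1/cos(b)^5


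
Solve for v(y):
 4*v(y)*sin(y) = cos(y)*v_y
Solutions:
 v(y) = C1/cos(y)^4


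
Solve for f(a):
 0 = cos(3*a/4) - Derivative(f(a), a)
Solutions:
 f(a) = C1 + 4*sin(3*a/4)/3


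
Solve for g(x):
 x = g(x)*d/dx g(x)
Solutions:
 g(x) = -sqrt(C1 + x^2)
 g(x) = sqrt(C1 + x^2)


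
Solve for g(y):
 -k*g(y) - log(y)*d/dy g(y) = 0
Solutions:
 g(y) = C1*exp(-k*li(y))


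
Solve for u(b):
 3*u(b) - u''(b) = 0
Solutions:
 u(b) = C1*exp(-sqrt(3)*b) + C2*exp(sqrt(3)*b)


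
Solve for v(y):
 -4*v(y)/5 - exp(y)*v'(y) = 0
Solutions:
 v(y) = C1*exp(4*exp(-y)/5)


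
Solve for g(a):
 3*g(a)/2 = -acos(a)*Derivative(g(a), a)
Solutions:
 g(a) = C1*exp(-3*Integral(1/acos(a), a)/2)


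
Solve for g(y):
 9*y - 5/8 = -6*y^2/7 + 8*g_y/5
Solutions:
 g(y) = C1 + 5*y^3/28 + 45*y^2/16 - 25*y/64


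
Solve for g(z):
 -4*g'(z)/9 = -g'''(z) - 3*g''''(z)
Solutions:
 g(z) = C1 + C2*exp(-z*((6*sqrt(78) + 53)^(-1/3) + 2 + (6*sqrt(78) + 53)^(1/3))/18)*sin(sqrt(3)*z*(-(6*sqrt(78) + 53)^(1/3) + (6*sqrt(78) + 53)^(-1/3))/18) + C3*exp(-z*((6*sqrt(78) + 53)^(-1/3) + 2 + (6*sqrt(78) + 53)^(1/3))/18)*cos(sqrt(3)*z*(-(6*sqrt(78) + 53)^(1/3) + (6*sqrt(78) + 53)^(-1/3))/18) + C4*exp(z*(-1 + (6*sqrt(78) + 53)^(-1/3) + (6*sqrt(78) + 53)^(1/3))/9)


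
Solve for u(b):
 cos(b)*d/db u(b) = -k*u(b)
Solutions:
 u(b) = C1*exp(k*(log(sin(b) - 1) - log(sin(b) + 1))/2)


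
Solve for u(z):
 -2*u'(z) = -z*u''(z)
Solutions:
 u(z) = C1 + C2*z^3


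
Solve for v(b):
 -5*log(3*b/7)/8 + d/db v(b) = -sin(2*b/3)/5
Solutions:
 v(b) = C1 + 5*b*log(b)/8 - 5*b*log(7)/8 - 5*b/8 + 5*b*log(3)/8 + 3*cos(2*b/3)/10


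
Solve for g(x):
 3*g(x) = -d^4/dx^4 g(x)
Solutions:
 g(x) = (C1*sin(sqrt(2)*3^(1/4)*x/2) + C2*cos(sqrt(2)*3^(1/4)*x/2))*exp(-sqrt(2)*3^(1/4)*x/2) + (C3*sin(sqrt(2)*3^(1/4)*x/2) + C4*cos(sqrt(2)*3^(1/4)*x/2))*exp(sqrt(2)*3^(1/4)*x/2)


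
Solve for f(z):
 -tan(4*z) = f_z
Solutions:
 f(z) = C1 + log(cos(4*z))/4


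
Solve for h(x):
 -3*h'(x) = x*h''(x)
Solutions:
 h(x) = C1 + C2/x^2


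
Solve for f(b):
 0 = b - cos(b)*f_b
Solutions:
 f(b) = C1 + Integral(b/cos(b), b)


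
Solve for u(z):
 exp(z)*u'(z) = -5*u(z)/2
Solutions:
 u(z) = C1*exp(5*exp(-z)/2)


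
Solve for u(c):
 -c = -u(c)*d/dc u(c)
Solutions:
 u(c) = -sqrt(C1 + c^2)
 u(c) = sqrt(C1 + c^2)


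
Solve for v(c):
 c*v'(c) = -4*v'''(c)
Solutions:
 v(c) = C1 + Integral(C2*airyai(-2^(1/3)*c/2) + C3*airybi(-2^(1/3)*c/2), c)


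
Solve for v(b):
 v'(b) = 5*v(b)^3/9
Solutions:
 v(b) = -3*sqrt(2)*sqrt(-1/(C1 + 5*b))/2
 v(b) = 3*sqrt(2)*sqrt(-1/(C1 + 5*b))/2


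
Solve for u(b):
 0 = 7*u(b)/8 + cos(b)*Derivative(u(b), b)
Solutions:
 u(b) = C1*(sin(b) - 1)^(7/16)/(sin(b) + 1)^(7/16)


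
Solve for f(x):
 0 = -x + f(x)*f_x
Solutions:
 f(x) = -sqrt(C1 + x^2)
 f(x) = sqrt(C1 + x^2)


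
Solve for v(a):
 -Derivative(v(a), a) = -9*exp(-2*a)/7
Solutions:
 v(a) = C1 - 9*exp(-2*a)/14


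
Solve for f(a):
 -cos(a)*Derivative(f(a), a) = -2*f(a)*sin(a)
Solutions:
 f(a) = C1/cos(a)^2


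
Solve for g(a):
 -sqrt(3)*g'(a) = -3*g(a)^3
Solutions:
 g(a) = -sqrt(2)*sqrt(-1/(C1 + sqrt(3)*a))/2
 g(a) = sqrt(2)*sqrt(-1/(C1 + sqrt(3)*a))/2


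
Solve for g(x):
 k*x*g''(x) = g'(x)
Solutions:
 g(x) = C1 + x^(((re(k) + 1)*re(k) + im(k)^2)/(re(k)^2 + im(k)^2))*(C2*sin(log(x)*Abs(im(k))/(re(k)^2 + im(k)^2)) + C3*cos(log(x)*im(k)/(re(k)^2 + im(k)^2)))


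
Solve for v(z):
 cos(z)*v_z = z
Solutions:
 v(z) = C1 + Integral(z/cos(z), z)


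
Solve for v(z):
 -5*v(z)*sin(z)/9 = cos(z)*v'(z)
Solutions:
 v(z) = C1*cos(z)^(5/9)


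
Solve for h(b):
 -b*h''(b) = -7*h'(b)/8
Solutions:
 h(b) = C1 + C2*b^(15/8)


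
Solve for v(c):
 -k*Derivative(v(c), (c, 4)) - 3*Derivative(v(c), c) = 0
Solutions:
 v(c) = C1 + C2*exp(3^(1/3)*c*(-1/k)^(1/3)) + C3*exp(c*(-1/k)^(1/3)*(-3^(1/3) + 3^(5/6)*I)/2) + C4*exp(-c*(-1/k)^(1/3)*(3^(1/3) + 3^(5/6)*I)/2)


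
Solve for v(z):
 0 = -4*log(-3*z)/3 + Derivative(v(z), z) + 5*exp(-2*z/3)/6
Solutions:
 v(z) = C1 + 4*z*log(-z)/3 + 4*z*(-1 + log(3))/3 + 5*exp(-2*z/3)/4


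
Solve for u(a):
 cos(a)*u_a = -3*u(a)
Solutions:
 u(a) = C1*(sin(a) - 1)^(3/2)/(sin(a) + 1)^(3/2)


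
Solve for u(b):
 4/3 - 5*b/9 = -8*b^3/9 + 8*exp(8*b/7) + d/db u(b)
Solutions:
 u(b) = C1 + 2*b^4/9 - 5*b^2/18 + 4*b/3 - 7*exp(8*b/7)


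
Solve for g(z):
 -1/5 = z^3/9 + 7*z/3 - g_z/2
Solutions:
 g(z) = C1 + z^4/18 + 7*z^2/3 + 2*z/5


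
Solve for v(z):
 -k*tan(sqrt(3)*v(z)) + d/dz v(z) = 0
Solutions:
 v(z) = sqrt(3)*(pi - asin(C1*exp(sqrt(3)*k*z)))/3
 v(z) = sqrt(3)*asin(C1*exp(sqrt(3)*k*z))/3


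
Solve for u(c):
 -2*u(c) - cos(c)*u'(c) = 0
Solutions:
 u(c) = C1*(sin(c) - 1)/(sin(c) + 1)


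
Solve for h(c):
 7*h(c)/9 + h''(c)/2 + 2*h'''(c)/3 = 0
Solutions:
 h(c) = C1*exp(c*(-6 + 3*3^(1/3)/(4*sqrt(826) + 115)^(1/3) + 3^(2/3)*(4*sqrt(826) + 115)^(1/3))/24)*sin(3^(1/6)*c*(-(4*sqrt(826) + 115)^(1/3) + 3^(2/3)/(4*sqrt(826) + 115)^(1/3))/8) + C2*exp(c*(-6 + 3*3^(1/3)/(4*sqrt(826) + 115)^(1/3) + 3^(2/3)*(4*sqrt(826) + 115)^(1/3))/24)*cos(3^(1/6)*c*(-(4*sqrt(826) + 115)^(1/3) + 3^(2/3)/(4*sqrt(826) + 115)^(1/3))/8) + C3*exp(-c*(3*3^(1/3)/(4*sqrt(826) + 115)^(1/3) + 3 + 3^(2/3)*(4*sqrt(826) + 115)^(1/3))/12)


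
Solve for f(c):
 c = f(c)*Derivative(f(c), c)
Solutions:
 f(c) = -sqrt(C1 + c^2)
 f(c) = sqrt(C1 + c^2)


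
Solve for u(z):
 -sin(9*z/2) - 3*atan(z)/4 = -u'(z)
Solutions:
 u(z) = C1 + 3*z*atan(z)/4 - 3*log(z^2 + 1)/8 - 2*cos(9*z/2)/9


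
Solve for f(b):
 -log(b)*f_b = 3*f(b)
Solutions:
 f(b) = C1*exp(-3*li(b))


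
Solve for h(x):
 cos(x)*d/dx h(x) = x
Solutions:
 h(x) = C1 + Integral(x/cos(x), x)


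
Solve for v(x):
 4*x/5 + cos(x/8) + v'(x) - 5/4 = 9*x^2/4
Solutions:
 v(x) = C1 + 3*x^3/4 - 2*x^2/5 + 5*x/4 - 8*sin(x/8)


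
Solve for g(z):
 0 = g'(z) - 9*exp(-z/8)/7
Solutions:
 g(z) = C1 - 72*exp(-z/8)/7


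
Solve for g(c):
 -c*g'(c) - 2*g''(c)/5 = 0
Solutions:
 g(c) = C1 + C2*erf(sqrt(5)*c/2)


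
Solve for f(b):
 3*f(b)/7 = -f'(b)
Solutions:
 f(b) = C1*exp(-3*b/7)


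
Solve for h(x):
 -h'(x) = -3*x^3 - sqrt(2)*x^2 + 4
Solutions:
 h(x) = C1 + 3*x^4/4 + sqrt(2)*x^3/3 - 4*x


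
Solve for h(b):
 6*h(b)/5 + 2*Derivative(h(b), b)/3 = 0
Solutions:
 h(b) = C1*exp(-9*b/5)


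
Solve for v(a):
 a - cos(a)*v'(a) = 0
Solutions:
 v(a) = C1 + Integral(a/cos(a), a)


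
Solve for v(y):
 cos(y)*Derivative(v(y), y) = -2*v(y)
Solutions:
 v(y) = C1*(sin(y) - 1)/(sin(y) + 1)


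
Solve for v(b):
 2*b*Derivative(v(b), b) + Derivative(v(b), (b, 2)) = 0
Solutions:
 v(b) = C1 + C2*erf(b)


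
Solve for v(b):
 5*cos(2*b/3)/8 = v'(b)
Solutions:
 v(b) = C1 + 15*sin(2*b/3)/16


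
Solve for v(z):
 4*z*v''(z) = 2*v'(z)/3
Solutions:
 v(z) = C1 + C2*z^(7/6)


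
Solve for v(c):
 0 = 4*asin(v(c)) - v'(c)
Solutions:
 Integral(1/asin(_y), (_y, v(c))) = C1 + 4*c


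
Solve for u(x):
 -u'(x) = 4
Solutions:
 u(x) = C1 - 4*x


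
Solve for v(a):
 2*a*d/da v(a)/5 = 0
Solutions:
 v(a) = C1


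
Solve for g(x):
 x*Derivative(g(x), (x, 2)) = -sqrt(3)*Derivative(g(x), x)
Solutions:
 g(x) = C1 + C2*x^(1 - sqrt(3))


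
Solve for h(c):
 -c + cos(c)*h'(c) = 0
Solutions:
 h(c) = C1 + Integral(c/cos(c), c)


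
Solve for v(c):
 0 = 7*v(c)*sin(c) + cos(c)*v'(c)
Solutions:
 v(c) = C1*cos(c)^7


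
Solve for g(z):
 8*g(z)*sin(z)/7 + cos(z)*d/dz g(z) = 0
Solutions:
 g(z) = C1*cos(z)^(8/7)


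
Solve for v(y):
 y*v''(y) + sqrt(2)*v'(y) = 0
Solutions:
 v(y) = C1 + C2*y^(1 - sqrt(2))


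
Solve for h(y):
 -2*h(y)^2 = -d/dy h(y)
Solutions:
 h(y) = -1/(C1 + 2*y)


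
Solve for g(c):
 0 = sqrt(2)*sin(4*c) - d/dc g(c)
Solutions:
 g(c) = C1 - sqrt(2)*cos(4*c)/4


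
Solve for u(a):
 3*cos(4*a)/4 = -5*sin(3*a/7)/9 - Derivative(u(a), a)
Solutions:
 u(a) = C1 - 3*sin(4*a)/16 + 35*cos(3*a/7)/27


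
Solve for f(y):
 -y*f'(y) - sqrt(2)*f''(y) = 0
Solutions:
 f(y) = C1 + C2*erf(2^(1/4)*y/2)


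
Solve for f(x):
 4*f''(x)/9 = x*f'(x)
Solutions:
 f(x) = C1 + C2*erfi(3*sqrt(2)*x/4)


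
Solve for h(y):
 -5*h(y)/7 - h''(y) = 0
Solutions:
 h(y) = C1*sin(sqrt(35)*y/7) + C2*cos(sqrt(35)*y/7)


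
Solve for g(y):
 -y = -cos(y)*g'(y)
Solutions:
 g(y) = C1 + Integral(y/cos(y), y)


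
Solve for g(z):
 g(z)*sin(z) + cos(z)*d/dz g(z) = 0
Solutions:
 g(z) = C1*cos(z)


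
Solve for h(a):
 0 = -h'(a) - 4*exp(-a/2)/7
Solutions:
 h(a) = C1 + 8*exp(-a/2)/7


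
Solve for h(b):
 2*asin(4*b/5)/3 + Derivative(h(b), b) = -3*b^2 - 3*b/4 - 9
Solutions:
 h(b) = C1 - b^3 - 3*b^2/8 - 2*b*asin(4*b/5)/3 - 9*b - sqrt(25 - 16*b^2)/6


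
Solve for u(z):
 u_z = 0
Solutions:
 u(z) = C1


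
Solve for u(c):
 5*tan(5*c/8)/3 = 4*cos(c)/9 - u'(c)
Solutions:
 u(c) = C1 + 8*log(cos(5*c/8))/3 + 4*sin(c)/9


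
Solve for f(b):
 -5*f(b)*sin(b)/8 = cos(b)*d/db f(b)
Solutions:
 f(b) = C1*cos(b)^(5/8)


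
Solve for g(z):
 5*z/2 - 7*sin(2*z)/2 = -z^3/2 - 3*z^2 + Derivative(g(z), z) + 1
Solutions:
 g(z) = C1 + z^4/8 + z^3 + 5*z^2/4 - z + 7*cos(2*z)/4


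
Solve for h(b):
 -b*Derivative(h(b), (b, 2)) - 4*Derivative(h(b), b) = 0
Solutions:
 h(b) = C1 + C2/b^3


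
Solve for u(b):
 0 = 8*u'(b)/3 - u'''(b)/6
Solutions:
 u(b) = C1 + C2*exp(-4*b) + C3*exp(4*b)


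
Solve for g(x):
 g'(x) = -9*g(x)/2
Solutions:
 g(x) = C1*exp(-9*x/2)


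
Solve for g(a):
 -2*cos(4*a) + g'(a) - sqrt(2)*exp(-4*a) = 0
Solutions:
 g(a) = C1 + sin(4*a)/2 - sqrt(2)*exp(-4*a)/4


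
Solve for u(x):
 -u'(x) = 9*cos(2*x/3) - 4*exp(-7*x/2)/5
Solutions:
 u(x) = C1 - 27*sin(2*x/3)/2 - 8*exp(-7*x/2)/35


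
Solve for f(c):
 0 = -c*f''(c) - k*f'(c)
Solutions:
 f(c) = C1 + c^(1 - re(k))*(C2*sin(log(c)*Abs(im(k))) + C3*cos(log(c)*im(k)))


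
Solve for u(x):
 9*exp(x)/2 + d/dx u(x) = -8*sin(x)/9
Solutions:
 u(x) = C1 - 9*exp(x)/2 + 8*cos(x)/9


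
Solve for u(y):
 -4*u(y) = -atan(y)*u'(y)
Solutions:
 u(y) = C1*exp(4*Integral(1/atan(y), y))


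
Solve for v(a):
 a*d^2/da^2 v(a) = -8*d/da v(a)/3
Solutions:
 v(a) = C1 + C2/a^(5/3)


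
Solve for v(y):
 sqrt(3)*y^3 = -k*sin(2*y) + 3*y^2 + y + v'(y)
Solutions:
 v(y) = C1 - k*cos(2*y)/2 + sqrt(3)*y^4/4 - y^3 - y^2/2


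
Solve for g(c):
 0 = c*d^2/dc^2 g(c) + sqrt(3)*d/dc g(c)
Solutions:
 g(c) = C1 + C2*c^(1 - sqrt(3))


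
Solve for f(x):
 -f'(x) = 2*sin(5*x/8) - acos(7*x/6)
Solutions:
 f(x) = C1 + x*acos(7*x/6) - sqrt(36 - 49*x^2)/7 + 16*cos(5*x/8)/5


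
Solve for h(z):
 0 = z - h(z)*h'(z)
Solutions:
 h(z) = -sqrt(C1 + z^2)
 h(z) = sqrt(C1 + z^2)


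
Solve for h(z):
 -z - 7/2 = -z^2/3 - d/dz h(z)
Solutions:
 h(z) = C1 - z^3/9 + z^2/2 + 7*z/2


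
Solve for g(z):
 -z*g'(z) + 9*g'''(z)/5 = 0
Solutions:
 g(z) = C1 + Integral(C2*airyai(15^(1/3)*z/3) + C3*airybi(15^(1/3)*z/3), z)


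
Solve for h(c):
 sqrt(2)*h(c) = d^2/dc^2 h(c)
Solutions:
 h(c) = C1*exp(-2^(1/4)*c) + C2*exp(2^(1/4)*c)


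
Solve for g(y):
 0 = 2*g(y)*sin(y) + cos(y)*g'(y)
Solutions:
 g(y) = C1*cos(y)^2


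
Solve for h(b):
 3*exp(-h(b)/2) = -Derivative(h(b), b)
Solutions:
 h(b) = 2*log(C1 - 3*b/2)


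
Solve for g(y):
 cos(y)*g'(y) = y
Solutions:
 g(y) = C1 + Integral(y/cos(y), y)


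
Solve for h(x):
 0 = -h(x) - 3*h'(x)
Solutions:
 h(x) = C1*exp(-x/3)


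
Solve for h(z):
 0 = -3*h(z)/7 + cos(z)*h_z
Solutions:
 h(z) = C1*(sin(z) + 1)^(3/14)/(sin(z) - 1)^(3/14)


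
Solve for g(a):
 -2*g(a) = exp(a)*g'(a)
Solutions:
 g(a) = C1*exp(2*exp(-a))


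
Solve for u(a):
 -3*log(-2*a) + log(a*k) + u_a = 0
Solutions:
 u(a) = C1 + a*(-log(-k) - 2 + 3*log(2)) + 2*a*log(-a)


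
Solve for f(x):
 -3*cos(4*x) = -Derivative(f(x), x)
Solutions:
 f(x) = C1 + 3*sin(4*x)/4


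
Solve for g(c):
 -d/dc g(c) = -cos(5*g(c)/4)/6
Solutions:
 -c/6 - 2*log(sin(5*g(c)/4) - 1)/5 + 2*log(sin(5*g(c)/4) + 1)/5 = C1


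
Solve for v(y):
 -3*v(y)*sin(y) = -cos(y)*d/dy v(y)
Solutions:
 v(y) = C1/cos(y)^3


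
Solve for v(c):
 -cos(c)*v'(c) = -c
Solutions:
 v(c) = C1 + Integral(c/cos(c), c)


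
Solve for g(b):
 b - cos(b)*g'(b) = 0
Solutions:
 g(b) = C1 + Integral(b/cos(b), b)


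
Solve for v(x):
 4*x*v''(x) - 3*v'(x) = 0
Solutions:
 v(x) = C1 + C2*x^(7/4)


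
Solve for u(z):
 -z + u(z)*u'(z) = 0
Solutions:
 u(z) = -sqrt(C1 + z^2)
 u(z) = sqrt(C1 + z^2)


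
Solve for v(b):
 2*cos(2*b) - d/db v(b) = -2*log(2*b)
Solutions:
 v(b) = C1 + 2*b*log(b) - 2*b + 2*b*log(2) + sin(2*b)


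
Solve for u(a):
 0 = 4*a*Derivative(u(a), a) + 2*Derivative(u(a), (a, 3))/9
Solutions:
 u(a) = C1 + Integral(C2*airyai(-18^(1/3)*a) + C3*airybi(-18^(1/3)*a), a)


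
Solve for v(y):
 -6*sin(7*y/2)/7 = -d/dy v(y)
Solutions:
 v(y) = C1 - 12*cos(7*y/2)/49


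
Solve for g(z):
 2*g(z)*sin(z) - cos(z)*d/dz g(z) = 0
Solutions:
 g(z) = C1/cos(z)^2


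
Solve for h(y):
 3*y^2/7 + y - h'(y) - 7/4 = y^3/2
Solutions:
 h(y) = C1 - y^4/8 + y^3/7 + y^2/2 - 7*y/4


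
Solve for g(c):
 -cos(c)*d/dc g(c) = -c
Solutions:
 g(c) = C1 + Integral(c/cos(c), c)


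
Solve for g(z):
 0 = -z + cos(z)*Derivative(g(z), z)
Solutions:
 g(z) = C1 + Integral(z/cos(z), z)


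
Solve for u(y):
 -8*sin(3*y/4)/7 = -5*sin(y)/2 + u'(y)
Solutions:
 u(y) = C1 + 32*cos(3*y/4)/21 - 5*cos(y)/2


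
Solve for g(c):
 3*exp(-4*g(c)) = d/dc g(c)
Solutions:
 g(c) = log(-I*(C1 + 12*c)^(1/4))
 g(c) = log(I*(C1 + 12*c)^(1/4))
 g(c) = log(-(C1 + 12*c)^(1/4))
 g(c) = log(C1 + 12*c)/4


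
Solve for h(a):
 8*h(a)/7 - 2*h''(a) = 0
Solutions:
 h(a) = C1*exp(-2*sqrt(7)*a/7) + C2*exp(2*sqrt(7)*a/7)


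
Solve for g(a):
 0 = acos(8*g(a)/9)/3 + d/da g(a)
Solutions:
 Integral(1/acos(8*_y/9), (_y, g(a))) = C1 - a/3


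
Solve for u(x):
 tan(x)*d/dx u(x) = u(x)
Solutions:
 u(x) = C1*sin(x)


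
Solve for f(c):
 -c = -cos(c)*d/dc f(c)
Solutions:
 f(c) = C1 + Integral(c/cos(c), c)


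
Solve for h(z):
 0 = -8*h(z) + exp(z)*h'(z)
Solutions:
 h(z) = C1*exp(-8*exp(-z))


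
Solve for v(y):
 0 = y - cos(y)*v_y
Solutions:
 v(y) = C1 + Integral(y/cos(y), y)


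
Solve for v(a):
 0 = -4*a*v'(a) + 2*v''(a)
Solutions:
 v(a) = C1 + C2*erfi(a)


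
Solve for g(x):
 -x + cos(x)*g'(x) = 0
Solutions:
 g(x) = C1 + Integral(x/cos(x), x)


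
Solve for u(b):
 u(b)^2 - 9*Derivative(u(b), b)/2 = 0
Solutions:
 u(b) = -9/(C1 + 2*b)


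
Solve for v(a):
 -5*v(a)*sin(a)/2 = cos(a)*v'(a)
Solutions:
 v(a) = C1*cos(a)^(5/2)


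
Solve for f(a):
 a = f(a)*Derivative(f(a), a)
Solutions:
 f(a) = -sqrt(C1 + a^2)
 f(a) = sqrt(C1 + a^2)


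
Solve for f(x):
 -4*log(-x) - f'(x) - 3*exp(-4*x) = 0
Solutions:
 f(x) = C1 - 4*x*log(-x) + 4*x + 3*exp(-4*x)/4


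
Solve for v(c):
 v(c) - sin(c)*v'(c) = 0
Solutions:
 v(c) = C1*sqrt(cos(c) - 1)/sqrt(cos(c) + 1)


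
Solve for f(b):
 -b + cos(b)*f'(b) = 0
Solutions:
 f(b) = C1 + Integral(b/cos(b), b)


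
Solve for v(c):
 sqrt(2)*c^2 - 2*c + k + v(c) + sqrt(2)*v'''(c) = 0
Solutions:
 v(c) = C3*exp(-2^(5/6)*c/2) - sqrt(2)*c^2 + 2*c - k + (C1*sin(2^(5/6)*sqrt(3)*c/4) + C2*cos(2^(5/6)*sqrt(3)*c/4))*exp(2^(5/6)*c/4)


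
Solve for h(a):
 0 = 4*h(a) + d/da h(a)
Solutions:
 h(a) = C1*exp(-4*a)


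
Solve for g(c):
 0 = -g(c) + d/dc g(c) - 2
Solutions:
 g(c) = C1*exp(c) - 2


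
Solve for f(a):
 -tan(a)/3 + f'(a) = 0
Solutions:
 f(a) = C1 - log(cos(a))/3


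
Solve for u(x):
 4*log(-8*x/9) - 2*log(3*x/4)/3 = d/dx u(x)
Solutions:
 u(x) = C1 + 10*x*log(x)/3 + x*(-9*log(3) - 10/3 + log(6)/3 + 13*log(2) + 4*I*pi)


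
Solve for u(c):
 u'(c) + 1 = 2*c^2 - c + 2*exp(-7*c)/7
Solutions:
 u(c) = C1 + 2*c^3/3 - c^2/2 - c - 2*exp(-7*c)/49


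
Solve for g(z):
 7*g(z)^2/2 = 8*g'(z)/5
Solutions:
 g(z) = -16/(C1 + 35*z)


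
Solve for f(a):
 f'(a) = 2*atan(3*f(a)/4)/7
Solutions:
 Integral(1/atan(3*_y/4), (_y, f(a))) = C1 + 2*a/7


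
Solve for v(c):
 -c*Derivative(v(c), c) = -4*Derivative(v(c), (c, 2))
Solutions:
 v(c) = C1 + C2*erfi(sqrt(2)*c/4)


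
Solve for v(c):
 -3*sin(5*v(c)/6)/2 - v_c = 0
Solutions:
 3*c/2 + 3*log(cos(5*v(c)/6) - 1)/5 - 3*log(cos(5*v(c)/6) + 1)/5 = C1


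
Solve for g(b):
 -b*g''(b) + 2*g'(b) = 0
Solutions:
 g(b) = C1 + C2*b^3


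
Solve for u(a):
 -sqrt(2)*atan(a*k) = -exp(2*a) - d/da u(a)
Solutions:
 u(a) = C1 + sqrt(2)*Piecewise((a*atan(a*k) - log(a^2*k^2 + 1)/(2*k), Ne(k, 0)), (0, True)) - exp(2*a)/2


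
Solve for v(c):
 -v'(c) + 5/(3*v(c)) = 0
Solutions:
 v(c) = -sqrt(C1 + 30*c)/3
 v(c) = sqrt(C1 + 30*c)/3


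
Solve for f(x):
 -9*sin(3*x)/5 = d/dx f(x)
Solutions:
 f(x) = C1 + 3*cos(3*x)/5


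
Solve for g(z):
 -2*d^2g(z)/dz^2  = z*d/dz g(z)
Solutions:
 g(z) = C1 + C2*erf(z/2)


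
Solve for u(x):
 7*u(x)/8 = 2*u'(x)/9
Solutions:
 u(x) = C1*exp(63*x/16)


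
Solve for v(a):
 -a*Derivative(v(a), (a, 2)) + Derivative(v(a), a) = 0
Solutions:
 v(a) = C1 + C2*a^2


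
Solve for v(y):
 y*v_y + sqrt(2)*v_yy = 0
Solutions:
 v(y) = C1 + C2*erf(2^(1/4)*y/2)


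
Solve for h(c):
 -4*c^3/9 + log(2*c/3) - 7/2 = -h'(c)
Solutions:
 h(c) = C1 + c^4/9 - c*log(c) + c*log(3/2) + 9*c/2


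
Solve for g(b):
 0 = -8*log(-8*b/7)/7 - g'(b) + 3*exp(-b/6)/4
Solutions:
 g(b) = C1 - 8*b*log(-b)/7 + 8*b*(-3*log(2) + 1 + log(7))/7 - 9*exp(-b/6)/2


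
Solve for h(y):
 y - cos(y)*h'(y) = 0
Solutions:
 h(y) = C1 + Integral(y/cos(y), y)


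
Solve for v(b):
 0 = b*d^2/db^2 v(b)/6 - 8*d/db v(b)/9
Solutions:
 v(b) = C1 + C2*b^(19/3)


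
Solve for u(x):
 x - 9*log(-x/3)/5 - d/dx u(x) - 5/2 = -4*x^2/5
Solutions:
 u(x) = C1 + 4*x^3/15 + x^2/2 - 9*x*log(-x)/5 + x*(-7 + 18*log(3))/10


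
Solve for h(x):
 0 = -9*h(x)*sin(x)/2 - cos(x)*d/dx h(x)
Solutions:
 h(x) = C1*cos(x)^(9/2)


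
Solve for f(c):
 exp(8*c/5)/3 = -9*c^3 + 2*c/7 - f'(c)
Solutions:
 f(c) = C1 - 9*c^4/4 + c^2/7 - 5*exp(8*c/5)/24


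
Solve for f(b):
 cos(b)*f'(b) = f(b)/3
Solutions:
 f(b) = C1*(sin(b) + 1)^(1/6)/(sin(b) - 1)^(1/6)


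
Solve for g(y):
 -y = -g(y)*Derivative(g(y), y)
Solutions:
 g(y) = -sqrt(C1 + y^2)
 g(y) = sqrt(C1 + y^2)


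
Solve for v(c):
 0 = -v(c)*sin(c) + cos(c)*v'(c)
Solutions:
 v(c) = C1/cos(c)


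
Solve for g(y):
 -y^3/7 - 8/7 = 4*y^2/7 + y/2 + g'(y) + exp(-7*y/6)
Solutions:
 g(y) = C1 - y^4/28 - 4*y^3/21 - y^2/4 - 8*y/7 + 6*exp(-7*y/6)/7


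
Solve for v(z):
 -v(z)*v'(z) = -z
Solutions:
 v(z) = -sqrt(C1 + z^2)
 v(z) = sqrt(C1 + z^2)


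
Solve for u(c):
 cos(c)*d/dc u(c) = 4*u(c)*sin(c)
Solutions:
 u(c) = C1/cos(c)^4


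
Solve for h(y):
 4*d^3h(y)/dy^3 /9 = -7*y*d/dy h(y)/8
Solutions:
 h(y) = C1 + Integral(C2*airyai(-126^(1/3)*y/4) + C3*airybi(-126^(1/3)*y/4), y)


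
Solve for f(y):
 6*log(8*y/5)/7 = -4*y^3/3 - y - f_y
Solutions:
 f(y) = C1 - y^4/3 - y^2/2 - 6*y*log(y)/7 - 18*y*log(2)/7 + 6*y/7 + 6*y*log(5)/7


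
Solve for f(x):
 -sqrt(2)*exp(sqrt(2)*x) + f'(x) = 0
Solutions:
 f(x) = C1 + exp(sqrt(2)*x)


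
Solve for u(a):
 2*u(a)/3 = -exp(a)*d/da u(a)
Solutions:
 u(a) = C1*exp(2*exp(-a)/3)


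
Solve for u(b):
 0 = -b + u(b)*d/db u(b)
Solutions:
 u(b) = -sqrt(C1 + b^2)
 u(b) = sqrt(C1 + b^2)


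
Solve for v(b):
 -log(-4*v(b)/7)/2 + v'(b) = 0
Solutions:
 -2*Integral(1/(log(-_y) - log(7) + 2*log(2)), (_y, v(b))) = C1 - b


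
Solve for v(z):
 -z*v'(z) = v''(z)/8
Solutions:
 v(z) = C1 + C2*erf(2*z)


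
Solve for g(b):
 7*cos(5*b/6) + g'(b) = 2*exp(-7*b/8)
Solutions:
 g(b) = C1 - 42*sin(5*b/6)/5 - 16*exp(-7*b/8)/7


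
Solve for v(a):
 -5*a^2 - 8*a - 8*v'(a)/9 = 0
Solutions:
 v(a) = C1 - 15*a^3/8 - 9*a^2/2


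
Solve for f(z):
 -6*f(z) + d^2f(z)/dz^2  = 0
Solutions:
 f(z) = C1*exp(-sqrt(6)*z) + C2*exp(sqrt(6)*z)


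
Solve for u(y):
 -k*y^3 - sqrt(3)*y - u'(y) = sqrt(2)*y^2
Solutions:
 u(y) = C1 - k*y^4/4 - sqrt(2)*y^3/3 - sqrt(3)*y^2/2


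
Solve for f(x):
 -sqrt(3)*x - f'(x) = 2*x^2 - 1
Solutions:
 f(x) = C1 - 2*x^3/3 - sqrt(3)*x^2/2 + x


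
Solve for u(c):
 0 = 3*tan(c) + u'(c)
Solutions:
 u(c) = C1 + 3*log(cos(c))


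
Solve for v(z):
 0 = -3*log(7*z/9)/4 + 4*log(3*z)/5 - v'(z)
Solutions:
 v(z) = C1 + z*log(z)/20 - 3*z*log(7)/4 - z/20 + 23*z*log(3)/10


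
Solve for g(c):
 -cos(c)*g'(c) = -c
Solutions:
 g(c) = C1 + Integral(c/cos(c), c)


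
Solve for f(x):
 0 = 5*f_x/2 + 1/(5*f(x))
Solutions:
 f(x) = -sqrt(C1 - 4*x)/5
 f(x) = sqrt(C1 - 4*x)/5


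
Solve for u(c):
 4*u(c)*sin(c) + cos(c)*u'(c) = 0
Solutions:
 u(c) = C1*cos(c)^4


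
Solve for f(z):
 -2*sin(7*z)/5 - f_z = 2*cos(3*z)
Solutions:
 f(z) = C1 - 2*sin(3*z)/3 + 2*cos(7*z)/35


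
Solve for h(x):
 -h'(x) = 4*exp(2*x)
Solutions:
 h(x) = C1 - 2*exp(2*x)


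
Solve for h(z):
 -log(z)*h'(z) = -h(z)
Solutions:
 h(z) = C1*exp(li(z))


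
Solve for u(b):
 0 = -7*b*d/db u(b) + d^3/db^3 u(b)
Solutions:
 u(b) = C1 + Integral(C2*airyai(7^(1/3)*b) + C3*airybi(7^(1/3)*b), b)


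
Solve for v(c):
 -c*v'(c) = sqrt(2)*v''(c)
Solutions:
 v(c) = C1 + C2*erf(2^(1/4)*c/2)


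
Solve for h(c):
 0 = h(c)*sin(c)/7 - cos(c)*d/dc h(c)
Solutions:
 h(c) = C1/cos(c)^(1/7)


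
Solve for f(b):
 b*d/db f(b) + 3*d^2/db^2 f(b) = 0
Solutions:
 f(b) = C1 + C2*erf(sqrt(6)*b/6)


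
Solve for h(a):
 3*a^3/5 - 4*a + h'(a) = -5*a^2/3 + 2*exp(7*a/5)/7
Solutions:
 h(a) = C1 - 3*a^4/20 - 5*a^3/9 + 2*a^2 + 10*exp(7*a/5)/49


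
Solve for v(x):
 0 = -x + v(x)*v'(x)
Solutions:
 v(x) = -sqrt(C1 + x^2)
 v(x) = sqrt(C1 + x^2)


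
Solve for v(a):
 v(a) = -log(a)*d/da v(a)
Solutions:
 v(a) = C1*exp(-li(a))


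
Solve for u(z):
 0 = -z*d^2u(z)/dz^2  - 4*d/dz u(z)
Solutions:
 u(z) = C1 + C2/z^3


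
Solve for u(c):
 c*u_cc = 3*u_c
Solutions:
 u(c) = C1 + C2*c^4


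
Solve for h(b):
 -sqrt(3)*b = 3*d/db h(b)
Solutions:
 h(b) = C1 - sqrt(3)*b^2/6


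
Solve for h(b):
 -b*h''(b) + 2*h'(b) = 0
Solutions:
 h(b) = C1 + C2*b^3


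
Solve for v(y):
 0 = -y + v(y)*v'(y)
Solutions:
 v(y) = -sqrt(C1 + y^2)
 v(y) = sqrt(C1 + y^2)


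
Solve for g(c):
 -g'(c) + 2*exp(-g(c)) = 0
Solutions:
 g(c) = log(C1 + 2*c)


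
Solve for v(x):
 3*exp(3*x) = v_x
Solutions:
 v(x) = C1 + exp(3*x)


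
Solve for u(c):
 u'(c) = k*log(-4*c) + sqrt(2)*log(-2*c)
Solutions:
 u(c) = C1 + c*(k + sqrt(2))*log(-c) + c*(-k + 2*k*log(2) - sqrt(2) + sqrt(2)*log(2))


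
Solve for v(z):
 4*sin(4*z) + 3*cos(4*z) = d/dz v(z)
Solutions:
 v(z) = C1 + 3*sin(4*z)/4 - cos(4*z)


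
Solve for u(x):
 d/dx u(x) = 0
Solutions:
 u(x) = C1


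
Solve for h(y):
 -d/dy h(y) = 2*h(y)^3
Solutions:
 h(y) = -sqrt(2)*sqrt(-1/(C1 - 2*y))/2
 h(y) = sqrt(2)*sqrt(-1/(C1 - 2*y))/2


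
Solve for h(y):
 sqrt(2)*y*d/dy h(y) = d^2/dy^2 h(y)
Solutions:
 h(y) = C1 + C2*erfi(2^(3/4)*y/2)


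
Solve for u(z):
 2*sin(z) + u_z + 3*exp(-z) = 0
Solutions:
 u(z) = C1 + 2*cos(z) + 3*exp(-z)


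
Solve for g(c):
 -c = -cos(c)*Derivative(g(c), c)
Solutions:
 g(c) = C1 + Integral(c/cos(c), c)


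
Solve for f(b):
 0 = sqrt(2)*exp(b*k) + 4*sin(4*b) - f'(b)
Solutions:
 f(b) = C1 - cos(4*b) + sqrt(2)*exp(b*k)/k


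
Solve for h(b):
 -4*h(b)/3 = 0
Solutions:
 h(b) = 0


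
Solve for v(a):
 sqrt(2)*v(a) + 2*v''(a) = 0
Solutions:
 v(a) = C1*sin(2^(3/4)*a/2) + C2*cos(2^(3/4)*a/2)


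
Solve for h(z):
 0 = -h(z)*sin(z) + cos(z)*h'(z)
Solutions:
 h(z) = C1/cos(z)


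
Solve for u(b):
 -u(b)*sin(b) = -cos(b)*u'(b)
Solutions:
 u(b) = C1/cos(b)


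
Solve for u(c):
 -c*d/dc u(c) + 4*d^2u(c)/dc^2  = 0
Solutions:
 u(c) = C1 + C2*erfi(sqrt(2)*c/4)


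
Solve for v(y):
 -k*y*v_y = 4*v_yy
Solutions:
 v(y) = Piecewise((-sqrt(2)*sqrt(pi)*C1*erf(sqrt(2)*sqrt(k)*y/4)/sqrt(k) - C2, (k > 0) | (k < 0)), (-C1*y - C2, True))


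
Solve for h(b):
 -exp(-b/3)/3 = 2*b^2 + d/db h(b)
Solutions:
 h(b) = C1 - 2*b^3/3 + exp(-b/3)


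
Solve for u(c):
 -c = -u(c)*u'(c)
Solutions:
 u(c) = -sqrt(C1 + c^2)
 u(c) = sqrt(C1 + c^2)


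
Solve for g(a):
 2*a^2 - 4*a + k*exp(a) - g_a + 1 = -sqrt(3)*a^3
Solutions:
 g(a) = C1 + sqrt(3)*a^4/4 + 2*a^3/3 - 2*a^2 + a + k*exp(a)


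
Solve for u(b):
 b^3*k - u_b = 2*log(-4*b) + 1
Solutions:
 u(b) = C1 + b^4*k/4 - 2*b*log(-b) + b*(1 - 4*log(2))


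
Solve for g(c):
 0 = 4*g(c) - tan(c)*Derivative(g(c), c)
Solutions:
 g(c) = C1*sin(c)^4


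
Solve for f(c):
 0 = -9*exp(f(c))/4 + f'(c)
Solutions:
 f(c) = log(-1/(C1 + 9*c)) + 2*log(2)


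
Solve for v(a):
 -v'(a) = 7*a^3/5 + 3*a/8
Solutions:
 v(a) = C1 - 7*a^4/20 - 3*a^2/16


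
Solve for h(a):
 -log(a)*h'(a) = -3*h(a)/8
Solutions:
 h(a) = C1*exp(3*li(a)/8)


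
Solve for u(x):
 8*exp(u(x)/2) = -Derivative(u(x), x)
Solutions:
 u(x) = 2*log(1/(C1 + 8*x)) + 2*log(2)


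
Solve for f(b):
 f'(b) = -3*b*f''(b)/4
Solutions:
 f(b) = C1 + C2/b^(1/3)


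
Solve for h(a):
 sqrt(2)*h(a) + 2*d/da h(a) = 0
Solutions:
 h(a) = C1*exp(-sqrt(2)*a/2)


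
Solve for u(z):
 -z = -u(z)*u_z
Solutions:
 u(z) = -sqrt(C1 + z^2)
 u(z) = sqrt(C1 + z^2)


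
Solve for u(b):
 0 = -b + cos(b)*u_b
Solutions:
 u(b) = C1 + Integral(b/cos(b), b)


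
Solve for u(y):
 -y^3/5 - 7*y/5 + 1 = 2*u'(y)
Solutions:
 u(y) = C1 - y^4/40 - 7*y^2/20 + y/2


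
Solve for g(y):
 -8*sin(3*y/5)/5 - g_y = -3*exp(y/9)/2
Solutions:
 g(y) = C1 + 27*exp(y/9)/2 + 8*cos(3*y/5)/3


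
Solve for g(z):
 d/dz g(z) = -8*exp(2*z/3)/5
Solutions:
 g(z) = C1 - 12*exp(2*z/3)/5


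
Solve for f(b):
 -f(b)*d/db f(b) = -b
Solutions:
 f(b) = -sqrt(C1 + b^2)
 f(b) = sqrt(C1 + b^2)


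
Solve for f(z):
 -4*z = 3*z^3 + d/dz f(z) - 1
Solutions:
 f(z) = C1 - 3*z^4/4 - 2*z^2 + z


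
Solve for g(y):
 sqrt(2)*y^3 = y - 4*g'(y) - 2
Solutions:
 g(y) = C1 - sqrt(2)*y^4/16 + y^2/8 - y/2


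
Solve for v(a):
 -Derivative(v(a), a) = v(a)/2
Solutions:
 v(a) = C1*exp(-a/2)


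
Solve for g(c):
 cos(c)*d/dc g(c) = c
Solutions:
 g(c) = C1 + Integral(c/cos(c), c)


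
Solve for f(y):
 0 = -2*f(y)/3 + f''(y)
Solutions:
 f(y) = C1*exp(-sqrt(6)*y/3) + C2*exp(sqrt(6)*y/3)


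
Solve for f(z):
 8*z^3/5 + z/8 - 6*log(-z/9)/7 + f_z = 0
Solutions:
 f(z) = C1 - 2*z^4/5 - z^2/16 + 6*z*log(-z)/7 + 6*z*(-2*log(3) - 1)/7


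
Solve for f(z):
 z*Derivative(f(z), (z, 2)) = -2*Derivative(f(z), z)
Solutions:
 f(z) = C1 + C2/z


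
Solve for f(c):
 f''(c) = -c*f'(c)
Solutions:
 f(c) = C1 + C2*erf(sqrt(2)*c/2)


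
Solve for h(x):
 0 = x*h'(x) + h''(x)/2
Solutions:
 h(x) = C1 + C2*erf(x)


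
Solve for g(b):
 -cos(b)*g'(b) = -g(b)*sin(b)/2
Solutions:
 g(b) = C1/sqrt(cos(b))


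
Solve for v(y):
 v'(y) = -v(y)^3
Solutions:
 v(y) = -sqrt(2)*sqrt(-1/(C1 - y))/2
 v(y) = sqrt(2)*sqrt(-1/(C1 - y))/2


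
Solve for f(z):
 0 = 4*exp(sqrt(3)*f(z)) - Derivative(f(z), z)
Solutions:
 f(z) = sqrt(3)*(2*log(-1/(C1 + 4*z)) - log(3))/6


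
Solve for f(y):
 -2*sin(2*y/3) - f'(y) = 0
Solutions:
 f(y) = C1 + 3*cos(2*y/3)


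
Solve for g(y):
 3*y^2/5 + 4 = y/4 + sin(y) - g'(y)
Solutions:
 g(y) = C1 - y^3/5 + y^2/8 - 4*y - cos(y)


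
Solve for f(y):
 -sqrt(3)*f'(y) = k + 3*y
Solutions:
 f(y) = C1 - sqrt(3)*k*y/3 - sqrt(3)*y^2/2


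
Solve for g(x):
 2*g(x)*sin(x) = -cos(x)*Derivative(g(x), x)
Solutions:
 g(x) = C1*cos(x)^2


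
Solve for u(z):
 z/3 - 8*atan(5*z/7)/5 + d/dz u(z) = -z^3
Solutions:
 u(z) = C1 - z^4/4 - z^2/6 + 8*z*atan(5*z/7)/5 - 28*log(25*z^2 + 49)/25


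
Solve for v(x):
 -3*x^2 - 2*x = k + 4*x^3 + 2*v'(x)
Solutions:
 v(x) = C1 - k*x/2 - x^4/2 - x^3/2 - x^2/2


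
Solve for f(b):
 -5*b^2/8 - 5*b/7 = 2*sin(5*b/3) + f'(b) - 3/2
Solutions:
 f(b) = C1 - 5*b^3/24 - 5*b^2/14 + 3*b/2 + 6*cos(5*b/3)/5


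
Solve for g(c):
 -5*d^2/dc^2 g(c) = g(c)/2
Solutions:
 g(c) = C1*sin(sqrt(10)*c/10) + C2*cos(sqrt(10)*c/10)


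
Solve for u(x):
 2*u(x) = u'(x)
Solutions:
 u(x) = C1*exp(2*x)


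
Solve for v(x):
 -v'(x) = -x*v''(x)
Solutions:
 v(x) = C1 + C2*x^2


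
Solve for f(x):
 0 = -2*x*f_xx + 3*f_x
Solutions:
 f(x) = C1 + C2*x^(5/2)


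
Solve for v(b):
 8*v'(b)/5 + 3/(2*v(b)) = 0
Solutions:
 v(b) = -sqrt(C1 - 30*b)/4
 v(b) = sqrt(C1 - 30*b)/4


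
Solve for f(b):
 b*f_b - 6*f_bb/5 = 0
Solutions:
 f(b) = C1 + C2*erfi(sqrt(15)*b/6)


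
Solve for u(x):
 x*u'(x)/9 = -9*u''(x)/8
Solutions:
 u(x) = C1 + C2*erf(2*x/9)


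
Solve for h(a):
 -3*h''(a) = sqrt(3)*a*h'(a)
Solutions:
 h(a) = C1 + C2*erf(sqrt(2)*3^(3/4)*a/6)


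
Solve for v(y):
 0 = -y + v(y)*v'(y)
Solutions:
 v(y) = -sqrt(C1 + y^2)
 v(y) = sqrt(C1 + y^2)


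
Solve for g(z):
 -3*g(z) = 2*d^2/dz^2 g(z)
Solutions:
 g(z) = C1*sin(sqrt(6)*z/2) + C2*cos(sqrt(6)*z/2)


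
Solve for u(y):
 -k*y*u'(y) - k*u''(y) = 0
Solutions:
 u(y) = C1 + C2*erf(sqrt(2)*y/2)


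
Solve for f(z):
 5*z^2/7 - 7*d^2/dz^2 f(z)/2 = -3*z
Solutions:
 f(z) = C1 + C2*z + 5*z^4/294 + z^3/7


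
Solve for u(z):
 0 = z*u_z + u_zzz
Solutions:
 u(z) = C1 + Integral(C2*airyai(-z) + C3*airybi(-z), z)


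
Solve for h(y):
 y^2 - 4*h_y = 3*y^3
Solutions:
 h(y) = C1 - 3*y^4/16 + y^3/12


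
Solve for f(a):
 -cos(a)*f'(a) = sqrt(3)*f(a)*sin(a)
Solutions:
 f(a) = C1*cos(a)^(sqrt(3))


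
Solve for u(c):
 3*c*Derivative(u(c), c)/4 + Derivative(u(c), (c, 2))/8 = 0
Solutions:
 u(c) = C1 + C2*erf(sqrt(3)*c)


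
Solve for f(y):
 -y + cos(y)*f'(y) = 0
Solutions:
 f(y) = C1 + Integral(y/cos(y), y)


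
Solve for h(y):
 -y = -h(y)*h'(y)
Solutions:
 h(y) = -sqrt(C1 + y^2)
 h(y) = sqrt(C1 + y^2)


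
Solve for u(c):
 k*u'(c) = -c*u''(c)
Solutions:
 u(c) = C1 + c^(1 - re(k))*(C2*sin(log(c)*Abs(im(k))) + C3*cos(log(c)*im(k)))


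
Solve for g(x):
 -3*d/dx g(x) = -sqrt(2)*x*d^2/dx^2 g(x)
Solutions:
 g(x) = C1 + C2*x^(1 + 3*sqrt(2)/2)


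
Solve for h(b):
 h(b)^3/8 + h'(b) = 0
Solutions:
 h(b) = -2*sqrt(-1/(C1 - b))
 h(b) = 2*sqrt(-1/(C1 - b))


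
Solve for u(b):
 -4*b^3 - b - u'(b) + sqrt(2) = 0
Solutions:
 u(b) = C1 - b^4 - b^2/2 + sqrt(2)*b


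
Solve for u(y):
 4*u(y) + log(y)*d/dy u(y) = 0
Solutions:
 u(y) = C1*exp(-4*li(y))


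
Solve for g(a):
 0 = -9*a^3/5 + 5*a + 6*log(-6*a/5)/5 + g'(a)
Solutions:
 g(a) = C1 + 9*a^4/20 - 5*a^2/2 - 6*a*log(-a)/5 + 6*a*(-log(6) + 1 + log(5))/5


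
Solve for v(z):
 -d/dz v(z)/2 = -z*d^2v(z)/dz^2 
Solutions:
 v(z) = C1 + C2*z^(3/2)


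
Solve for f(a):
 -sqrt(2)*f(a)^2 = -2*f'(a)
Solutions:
 f(a) = -2/(C1 + sqrt(2)*a)


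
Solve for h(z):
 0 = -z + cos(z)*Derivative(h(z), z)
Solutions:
 h(z) = C1 + Integral(z/cos(z), z)


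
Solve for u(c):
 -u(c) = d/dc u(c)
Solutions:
 u(c) = C1*exp(-c)


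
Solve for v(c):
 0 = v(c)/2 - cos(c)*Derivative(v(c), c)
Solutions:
 v(c) = C1*(sin(c) + 1)^(1/4)/(sin(c) - 1)^(1/4)


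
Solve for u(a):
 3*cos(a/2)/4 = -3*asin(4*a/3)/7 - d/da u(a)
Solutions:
 u(a) = C1 - 3*a*asin(4*a/3)/7 - 3*sqrt(9 - 16*a^2)/28 - 3*sin(a/2)/2


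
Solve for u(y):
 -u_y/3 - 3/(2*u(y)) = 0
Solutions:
 u(y) = -sqrt(C1 - 9*y)
 u(y) = sqrt(C1 - 9*y)


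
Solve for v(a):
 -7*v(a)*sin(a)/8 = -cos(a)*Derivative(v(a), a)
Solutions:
 v(a) = C1/cos(a)^(7/8)


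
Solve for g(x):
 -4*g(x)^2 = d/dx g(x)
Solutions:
 g(x) = 1/(C1 + 4*x)


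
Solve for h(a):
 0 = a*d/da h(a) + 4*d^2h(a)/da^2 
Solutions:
 h(a) = C1 + C2*erf(sqrt(2)*a/4)


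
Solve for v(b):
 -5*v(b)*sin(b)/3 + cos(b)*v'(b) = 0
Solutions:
 v(b) = C1/cos(b)^(5/3)


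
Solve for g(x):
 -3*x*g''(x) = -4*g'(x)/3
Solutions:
 g(x) = C1 + C2*x^(13/9)


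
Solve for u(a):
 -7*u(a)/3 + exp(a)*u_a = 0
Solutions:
 u(a) = C1*exp(-7*exp(-a)/3)


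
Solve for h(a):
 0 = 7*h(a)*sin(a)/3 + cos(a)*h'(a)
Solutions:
 h(a) = C1*cos(a)^(7/3)


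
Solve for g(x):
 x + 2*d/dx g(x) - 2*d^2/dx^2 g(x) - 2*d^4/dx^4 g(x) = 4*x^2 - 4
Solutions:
 g(x) = C1 + C2*exp(-x*(-2*18^(1/3)/(9 + sqrt(93))^(1/3) + 12^(1/3)*(9 + sqrt(93))^(1/3))/12)*sin(2^(1/3)*3^(1/6)*x*(6/(9 + sqrt(93))^(1/3) + 2^(1/3)*3^(2/3)*(9 + sqrt(93))^(1/3))/12) + C3*exp(-x*(-2*18^(1/3)/(9 + sqrt(93))^(1/3) + 12^(1/3)*(9 + sqrt(93))^(1/3))/12)*cos(2^(1/3)*3^(1/6)*x*(6/(9 + sqrt(93))^(1/3) + 2^(1/3)*3^(2/3)*(9 + sqrt(93))^(1/3))/12) + C4*exp(x*(-2*18^(1/3)/(9 + sqrt(93))^(1/3) + 12^(1/3)*(9 + sqrt(93))^(1/3))/6) + 2*x^3/3 + 7*x^2/4 + 3*x/2


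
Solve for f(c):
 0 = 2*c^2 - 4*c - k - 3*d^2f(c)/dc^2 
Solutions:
 f(c) = C1 + C2*c + c^4/18 - 2*c^3/9 - c^2*k/6


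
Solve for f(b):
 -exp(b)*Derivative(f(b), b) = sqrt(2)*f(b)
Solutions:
 f(b) = C1*exp(sqrt(2)*exp(-b))


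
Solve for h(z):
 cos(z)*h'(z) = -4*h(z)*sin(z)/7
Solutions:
 h(z) = C1*cos(z)^(4/7)
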